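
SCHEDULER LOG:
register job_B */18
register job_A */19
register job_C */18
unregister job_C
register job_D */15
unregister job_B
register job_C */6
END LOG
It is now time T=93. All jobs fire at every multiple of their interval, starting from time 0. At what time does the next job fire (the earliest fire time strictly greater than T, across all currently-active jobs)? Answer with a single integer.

Op 1: register job_B */18 -> active={job_B:*/18}
Op 2: register job_A */19 -> active={job_A:*/19, job_B:*/18}
Op 3: register job_C */18 -> active={job_A:*/19, job_B:*/18, job_C:*/18}
Op 4: unregister job_C -> active={job_A:*/19, job_B:*/18}
Op 5: register job_D */15 -> active={job_A:*/19, job_B:*/18, job_D:*/15}
Op 6: unregister job_B -> active={job_A:*/19, job_D:*/15}
Op 7: register job_C */6 -> active={job_A:*/19, job_C:*/6, job_D:*/15}
  job_A: interval 19, next fire after T=93 is 95
  job_C: interval 6, next fire after T=93 is 96
  job_D: interval 15, next fire after T=93 is 105
Earliest fire time = 95 (job job_A)

Answer: 95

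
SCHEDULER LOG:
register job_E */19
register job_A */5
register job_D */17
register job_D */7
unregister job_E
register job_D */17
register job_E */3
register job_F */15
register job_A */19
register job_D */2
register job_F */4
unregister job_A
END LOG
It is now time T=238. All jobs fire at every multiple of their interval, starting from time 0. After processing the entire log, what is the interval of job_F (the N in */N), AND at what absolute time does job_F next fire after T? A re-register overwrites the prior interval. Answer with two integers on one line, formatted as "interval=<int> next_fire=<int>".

Op 1: register job_E */19 -> active={job_E:*/19}
Op 2: register job_A */5 -> active={job_A:*/5, job_E:*/19}
Op 3: register job_D */17 -> active={job_A:*/5, job_D:*/17, job_E:*/19}
Op 4: register job_D */7 -> active={job_A:*/5, job_D:*/7, job_E:*/19}
Op 5: unregister job_E -> active={job_A:*/5, job_D:*/7}
Op 6: register job_D */17 -> active={job_A:*/5, job_D:*/17}
Op 7: register job_E */3 -> active={job_A:*/5, job_D:*/17, job_E:*/3}
Op 8: register job_F */15 -> active={job_A:*/5, job_D:*/17, job_E:*/3, job_F:*/15}
Op 9: register job_A */19 -> active={job_A:*/19, job_D:*/17, job_E:*/3, job_F:*/15}
Op 10: register job_D */2 -> active={job_A:*/19, job_D:*/2, job_E:*/3, job_F:*/15}
Op 11: register job_F */4 -> active={job_A:*/19, job_D:*/2, job_E:*/3, job_F:*/4}
Op 12: unregister job_A -> active={job_D:*/2, job_E:*/3, job_F:*/4}
Final interval of job_F = 4
Next fire of job_F after T=238: (238//4+1)*4 = 240

Answer: interval=4 next_fire=240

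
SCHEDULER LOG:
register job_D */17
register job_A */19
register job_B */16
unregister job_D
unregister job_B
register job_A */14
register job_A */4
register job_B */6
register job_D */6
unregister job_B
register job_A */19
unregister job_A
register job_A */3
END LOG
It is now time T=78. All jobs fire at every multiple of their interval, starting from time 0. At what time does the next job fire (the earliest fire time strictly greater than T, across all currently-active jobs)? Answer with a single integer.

Op 1: register job_D */17 -> active={job_D:*/17}
Op 2: register job_A */19 -> active={job_A:*/19, job_D:*/17}
Op 3: register job_B */16 -> active={job_A:*/19, job_B:*/16, job_D:*/17}
Op 4: unregister job_D -> active={job_A:*/19, job_B:*/16}
Op 5: unregister job_B -> active={job_A:*/19}
Op 6: register job_A */14 -> active={job_A:*/14}
Op 7: register job_A */4 -> active={job_A:*/4}
Op 8: register job_B */6 -> active={job_A:*/4, job_B:*/6}
Op 9: register job_D */6 -> active={job_A:*/4, job_B:*/6, job_D:*/6}
Op 10: unregister job_B -> active={job_A:*/4, job_D:*/6}
Op 11: register job_A */19 -> active={job_A:*/19, job_D:*/6}
Op 12: unregister job_A -> active={job_D:*/6}
Op 13: register job_A */3 -> active={job_A:*/3, job_D:*/6}
  job_A: interval 3, next fire after T=78 is 81
  job_D: interval 6, next fire after T=78 is 84
Earliest fire time = 81 (job job_A)

Answer: 81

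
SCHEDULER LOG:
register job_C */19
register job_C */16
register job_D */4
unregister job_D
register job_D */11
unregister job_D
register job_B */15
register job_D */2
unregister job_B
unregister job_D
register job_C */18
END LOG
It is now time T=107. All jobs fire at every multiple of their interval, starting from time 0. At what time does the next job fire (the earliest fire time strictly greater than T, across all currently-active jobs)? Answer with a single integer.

Op 1: register job_C */19 -> active={job_C:*/19}
Op 2: register job_C */16 -> active={job_C:*/16}
Op 3: register job_D */4 -> active={job_C:*/16, job_D:*/4}
Op 4: unregister job_D -> active={job_C:*/16}
Op 5: register job_D */11 -> active={job_C:*/16, job_D:*/11}
Op 6: unregister job_D -> active={job_C:*/16}
Op 7: register job_B */15 -> active={job_B:*/15, job_C:*/16}
Op 8: register job_D */2 -> active={job_B:*/15, job_C:*/16, job_D:*/2}
Op 9: unregister job_B -> active={job_C:*/16, job_D:*/2}
Op 10: unregister job_D -> active={job_C:*/16}
Op 11: register job_C */18 -> active={job_C:*/18}
  job_C: interval 18, next fire after T=107 is 108
Earliest fire time = 108 (job job_C)

Answer: 108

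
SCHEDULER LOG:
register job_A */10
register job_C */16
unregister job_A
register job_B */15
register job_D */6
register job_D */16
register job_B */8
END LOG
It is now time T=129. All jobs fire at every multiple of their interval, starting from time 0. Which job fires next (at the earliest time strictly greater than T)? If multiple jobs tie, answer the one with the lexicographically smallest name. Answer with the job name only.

Answer: job_B

Derivation:
Op 1: register job_A */10 -> active={job_A:*/10}
Op 2: register job_C */16 -> active={job_A:*/10, job_C:*/16}
Op 3: unregister job_A -> active={job_C:*/16}
Op 4: register job_B */15 -> active={job_B:*/15, job_C:*/16}
Op 5: register job_D */6 -> active={job_B:*/15, job_C:*/16, job_D:*/6}
Op 6: register job_D */16 -> active={job_B:*/15, job_C:*/16, job_D:*/16}
Op 7: register job_B */8 -> active={job_B:*/8, job_C:*/16, job_D:*/16}
  job_B: interval 8, next fire after T=129 is 136
  job_C: interval 16, next fire after T=129 is 144
  job_D: interval 16, next fire after T=129 is 144
Earliest = 136, winner (lex tiebreak) = job_B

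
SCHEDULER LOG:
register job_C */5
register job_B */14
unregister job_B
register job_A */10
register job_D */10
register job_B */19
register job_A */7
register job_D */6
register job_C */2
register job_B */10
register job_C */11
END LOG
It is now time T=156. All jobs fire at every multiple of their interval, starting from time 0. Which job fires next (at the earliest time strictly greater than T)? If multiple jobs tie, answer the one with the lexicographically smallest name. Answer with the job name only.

Answer: job_B

Derivation:
Op 1: register job_C */5 -> active={job_C:*/5}
Op 2: register job_B */14 -> active={job_B:*/14, job_C:*/5}
Op 3: unregister job_B -> active={job_C:*/5}
Op 4: register job_A */10 -> active={job_A:*/10, job_C:*/5}
Op 5: register job_D */10 -> active={job_A:*/10, job_C:*/5, job_D:*/10}
Op 6: register job_B */19 -> active={job_A:*/10, job_B:*/19, job_C:*/5, job_D:*/10}
Op 7: register job_A */7 -> active={job_A:*/7, job_B:*/19, job_C:*/5, job_D:*/10}
Op 8: register job_D */6 -> active={job_A:*/7, job_B:*/19, job_C:*/5, job_D:*/6}
Op 9: register job_C */2 -> active={job_A:*/7, job_B:*/19, job_C:*/2, job_D:*/6}
Op 10: register job_B */10 -> active={job_A:*/7, job_B:*/10, job_C:*/2, job_D:*/6}
Op 11: register job_C */11 -> active={job_A:*/7, job_B:*/10, job_C:*/11, job_D:*/6}
  job_A: interval 7, next fire after T=156 is 161
  job_B: interval 10, next fire after T=156 is 160
  job_C: interval 11, next fire after T=156 is 165
  job_D: interval 6, next fire after T=156 is 162
Earliest = 160, winner (lex tiebreak) = job_B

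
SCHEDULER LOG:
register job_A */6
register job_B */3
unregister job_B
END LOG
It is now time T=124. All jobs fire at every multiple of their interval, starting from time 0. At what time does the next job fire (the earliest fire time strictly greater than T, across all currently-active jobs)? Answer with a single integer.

Answer: 126

Derivation:
Op 1: register job_A */6 -> active={job_A:*/6}
Op 2: register job_B */3 -> active={job_A:*/6, job_B:*/3}
Op 3: unregister job_B -> active={job_A:*/6}
  job_A: interval 6, next fire after T=124 is 126
Earliest fire time = 126 (job job_A)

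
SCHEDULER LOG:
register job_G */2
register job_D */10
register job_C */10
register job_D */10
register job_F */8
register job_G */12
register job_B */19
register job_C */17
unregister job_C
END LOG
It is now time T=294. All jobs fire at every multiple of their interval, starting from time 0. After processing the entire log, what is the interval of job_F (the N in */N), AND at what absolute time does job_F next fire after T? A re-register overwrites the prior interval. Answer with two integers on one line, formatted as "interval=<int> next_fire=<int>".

Answer: interval=8 next_fire=296

Derivation:
Op 1: register job_G */2 -> active={job_G:*/2}
Op 2: register job_D */10 -> active={job_D:*/10, job_G:*/2}
Op 3: register job_C */10 -> active={job_C:*/10, job_D:*/10, job_G:*/2}
Op 4: register job_D */10 -> active={job_C:*/10, job_D:*/10, job_G:*/2}
Op 5: register job_F */8 -> active={job_C:*/10, job_D:*/10, job_F:*/8, job_G:*/2}
Op 6: register job_G */12 -> active={job_C:*/10, job_D:*/10, job_F:*/8, job_G:*/12}
Op 7: register job_B */19 -> active={job_B:*/19, job_C:*/10, job_D:*/10, job_F:*/8, job_G:*/12}
Op 8: register job_C */17 -> active={job_B:*/19, job_C:*/17, job_D:*/10, job_F:*/8, job_G:*/12}
Op 9: unregister job_C -> active={job_B:*/19, job_D:*/10, job_F:*/8, job_G:*/12}
Final interval of job_F = 8
Next fire of job_F after T=294: (294//8+1)*8 = 296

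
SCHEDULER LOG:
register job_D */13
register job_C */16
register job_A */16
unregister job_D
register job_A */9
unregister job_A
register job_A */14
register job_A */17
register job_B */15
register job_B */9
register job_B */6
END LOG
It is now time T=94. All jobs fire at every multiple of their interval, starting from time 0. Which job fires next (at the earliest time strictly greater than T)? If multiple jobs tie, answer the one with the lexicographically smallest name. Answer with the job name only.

Op 1: register job_D */13 -> active={job_D:*/13}
Op 2: register job_C */16 -> active={job_C:*/16, job_D:*/13}
Op 3: register job_A */16 -> active={job_A:*/16, job_C:*/16, job_D:*/13}
Op 4: unregister job_D -> active={job_A:*/16, job_C:*/16}
Op 5: register job_A */9 -> active={job_A:*/9, job_C:*/16}
Op 6: unregister job_A -> active={job_C:*/16}
Op 7: register job_A */14 -> active={job_A:*/14, job_C:*/16}
Op 8: register job_A */17 -> active={job_A:*/17, job_C:*/16}
Op 9: register job_B */15 -> active={job_A:*/17, job_B:*/15, job_C:*/16}
Op 10: register job_B */9 -> active={job_A:*/17, job_B:*/9, job_C:*/16}
Op 11: register job_B */6 -> active={job_A:*/17, job_B:*/6, job_C:*/16}
  job_A: interval 17, next fire after T=94 is 102
  job_B: interval 6, next fire after T=94 is 96
  job_C: interval 16, next fire after T=94 is 96
Earliest = 96, winner (lex tiebreak) = job_B

Answer: job_B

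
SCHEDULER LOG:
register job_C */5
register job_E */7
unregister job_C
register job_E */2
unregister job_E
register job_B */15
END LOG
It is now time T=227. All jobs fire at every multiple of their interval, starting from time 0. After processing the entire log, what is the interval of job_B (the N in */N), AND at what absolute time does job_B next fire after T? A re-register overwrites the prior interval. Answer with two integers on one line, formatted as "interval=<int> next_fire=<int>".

Answer: interval=15 next_fire=240

Derivation:
Op 1: register job_C */5 -> active={job_C:*/5}
Op 2: register job_E */7 -> active={job_C:*/5, job_E:*/7}
Op 3: unregister job_C -> active={job_E:*/7}
Op 4: register job_E */2 -> active={job_E:*/2}
Op 5: unregister job_E -> active={}
Op 6: register job_B */15 -> active={job_B:*/15}
Final interval of job_B = 15
Next fire of job_B after T=227: (227//15+1)*15 = 240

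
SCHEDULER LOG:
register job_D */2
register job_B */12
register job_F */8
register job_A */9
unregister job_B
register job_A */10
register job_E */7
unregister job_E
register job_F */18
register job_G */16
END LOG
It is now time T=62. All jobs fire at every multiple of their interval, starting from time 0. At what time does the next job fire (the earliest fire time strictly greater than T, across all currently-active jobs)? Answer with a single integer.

Answer: 64

Derivation:
Op 1: register job_D */2 -> active={job_D:*/2}
Op 2: register job_B */12 -> active={job_B:*/12, job_D:*/2}
Op 3: register job_F */8 -> active={job_B:*/12, job_D:*/2, job_F:*/8}
Op 4: register job_A */9 -> active={job_A:*/9, job_B:*/12, job_D:*/2, job_F:*/8}
Op 5: unregister job_B -> active={job_A:*/9, job_D:*/2, job_F:*/8}
Op 6: register job_A */10 -> active={job_A:*/10, job_D:*/2, job_F:*/8}
Op 7: register job_E */7 -> active={job_A:*/10, job_D:*/2, job_E:*/7, job_F:*/8}
Op 8: unregister job_E -> active={job_A:*/10, job_D:*/2, job_F:*/8}
Op 9: register job_F */18 -> active={job_A:*/10, job_D:*/2, job_F:*/18}
Op 10: register job_G */16 -> active={job_A:*/10, job_D:*/2, job_F:*/18, job_G:*/16}
  job_A: interval 10, next fire after T=62 is 70
  job_D: interval 2, next fire after T=62 is 64
  job_F: interval 18, next fire after T=62 is 72
  job_G: interval 16, next fire after T=62 is 64
Earliest fire time = 64 (job job_D)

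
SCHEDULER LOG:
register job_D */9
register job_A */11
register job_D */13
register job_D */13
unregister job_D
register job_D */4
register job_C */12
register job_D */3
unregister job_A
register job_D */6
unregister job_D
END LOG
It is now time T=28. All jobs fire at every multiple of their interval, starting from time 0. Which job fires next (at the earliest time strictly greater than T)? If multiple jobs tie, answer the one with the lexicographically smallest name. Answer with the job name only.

Answer: job_C

Derivation:
Op 1: register job_D */9 -> active={job_D:*/9}
Op 2: register job_A */11 -> active={job_A:*/11, job_D:*/9}
Op 3: register job_D */13 -> active={job_A:*/11, job_D:*/13}
Op 4: register job_D */13 -> active={job_A:*/11, job_D:*/13}
Op 5: unregister job_D -> active={job_A:*/11}
Op 6: register job_D */4 -> active={job_A:*/11, job_D:*/4}
Op 7: register job_C */12 -> active={job_A:*/11, job_C:*/12, job_D:*/4}
Op 8: register job_D */3 -> active={job_A:*/11, job_C:*/12, job_D:*/3}
Op 9: unregister job_A -> active={job_C:*/12, job_D:*/3}
Op 10: register job_D */6 -> active={job_C:*/12, job_D:*/6}
Op 11: unregister job_D -> active={job_C:*/12}
  job_C: interval 12, next fire after T=28 is 36
Earliest = 36, winner (lex tiebreak) = job_C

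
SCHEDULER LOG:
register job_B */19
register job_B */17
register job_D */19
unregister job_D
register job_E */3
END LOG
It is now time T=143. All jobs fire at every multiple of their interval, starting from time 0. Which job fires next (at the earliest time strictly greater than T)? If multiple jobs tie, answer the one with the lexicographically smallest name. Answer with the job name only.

Answer: job_E

Derivation:
Op 1: register job_B */19 -> active={job_B:*/19}
Op 2: register job_B */17 -> active={job_B:*/17}
Op 3: register job_D */19 -> active={job_B:*/17, job_D:*/19}
Op 4: unregister job_D -> active={job_B:*/17}
Op 5: register job_E */3 -> active={job_B:*/17, job_E:*/3}
  job_B: interval 17, next fire after T=143 is 153
  job_E: interval 3, next fire after T=143 is 144
Earliest = 144, winner (lex tiebreak) = job_E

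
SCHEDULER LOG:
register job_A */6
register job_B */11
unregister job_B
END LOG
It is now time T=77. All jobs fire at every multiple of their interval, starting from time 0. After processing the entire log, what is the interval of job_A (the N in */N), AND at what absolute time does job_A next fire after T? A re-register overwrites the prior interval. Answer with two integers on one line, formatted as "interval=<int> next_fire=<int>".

Op 1: register job_A */6 -> active={job_A:*/6}
Op 2: register job_B */11 -> active={job_A:*/6, job_B:*/11}
Op 3: unregister job_B -> active={job_A:*/6}
Final interval of job_A = 6
Next fire of job_A after T=77: (77//6+1)*6 = 78

Answer: interval=6 next_fire=78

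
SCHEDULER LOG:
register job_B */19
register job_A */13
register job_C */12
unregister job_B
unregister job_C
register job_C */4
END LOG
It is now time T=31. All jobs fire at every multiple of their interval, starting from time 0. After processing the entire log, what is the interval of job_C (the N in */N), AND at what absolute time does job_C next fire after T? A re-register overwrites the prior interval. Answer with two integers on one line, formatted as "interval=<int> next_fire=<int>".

Answer: interval=4 next_fire=32

Derivation:
Op 1: register job_B */19 -> active={job_B:*/19}
Op 2: register job_A */13 -> active={job_A:*/13, job_B:*/19}
Op 3: register job_C */12 -> active={job_A:*/13, job_B:*/19, job_C:*/12}
Op 4: unregister job_B -> active={job_A:*/13, job_C:*/12}
Op 5: unregister job_C -> active={job_A:*/13}
Op 6: register job_C */4 -> active={job_A:*/13, job_C:*/4}
Final interval of job_C = 4
Next fire of job_C after T=31: (31//4+1)*4 = 32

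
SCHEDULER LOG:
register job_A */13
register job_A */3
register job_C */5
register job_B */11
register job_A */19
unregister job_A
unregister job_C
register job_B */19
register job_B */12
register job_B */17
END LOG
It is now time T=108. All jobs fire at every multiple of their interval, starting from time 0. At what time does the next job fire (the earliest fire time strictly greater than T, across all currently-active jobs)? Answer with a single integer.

Answer: 119

Derivation:
Op 1: register job_A */13 -> active={job_A:*/13}
Op 2: register job_A */3 -> active={job_A:*/3}
Op 3: register job_C */5 -> active={job_A:*/3, job_C:*/5}
Op 4: register job_B */11 -> active={job_A:*/3, job_B:*/11, job_C:*/5}
Op 5: register job_A */19 -> active={job_A:*/19, job_B:*/11, job_C:*/5}
Op 6: unregister job_A -> active={job_B:*/11, job_C:*/5}
Op 7: unregister job_C -> active={job_B:*/11}
Op 8: register job_B */19 -> active={job_B:*/19}
Op 9: register job_B */12 -> active={job_B:*/12}
Op 10: register job_B */17 -> active={job_B:*/17}
  job_B: interval 17, next fire after T=108 is 119
Earliest fire time = 119 (job job_B)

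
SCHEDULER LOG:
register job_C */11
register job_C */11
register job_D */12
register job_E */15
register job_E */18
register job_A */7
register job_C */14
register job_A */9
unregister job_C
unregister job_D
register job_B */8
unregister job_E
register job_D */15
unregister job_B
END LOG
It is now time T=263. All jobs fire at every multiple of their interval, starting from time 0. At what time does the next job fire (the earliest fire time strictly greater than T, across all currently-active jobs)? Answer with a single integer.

Op 1: register job_C */11 -> active={job_C:*/11}
Op 2: register job_C */11 -> active={job_C:*/11}
Op 3: register job_D */12 -> active={job_C:*/11, job_D:*/12}
Op 4: register job_E */15 -> active={job_C:*/11, job_D:*/12, job_E:*/15}
Op 5: register job_E */18 -> active={job_C:*/11, job_D:*/12, job_E:*/18}
Op 6: register job_A */7 -> active={job_A:*/7, job_C:*/11, job_D:*/12, job_E:*/18}
Op 7: register job_C */14 -> active={job_A:*/7, job_C:*/14, job_D:*/12, job_E:*/18}
Op 8: register job_A */9 -> active={job_A:*/9, job_C:*/14, job_D:*/12, job_E:*/18}
Op 9: unregister job_C -> active={job_A:*/9, job_D:*/12, job_E:*/18}
Op 10: unregister job_D -> active={job_A:*/9, job_E:*/18}
Op 11: register job_B */8 -> active={job_A:*/9, job_B:*/8, job_E:*/18}
Op 12: unregister job_E -> active={job_A:*/9, job_B:*/8}
Op 13: register job_D */15 -> active={job_A:*/9, job_B:*/8, job_D:*/15}
Op 14: unregister job_B -> active={job_A:*/9, job_D:*/15}
  job_A: interval 9, next fire after T=263 is 270
  job_D: interval 15, next fire after T=263 is 270
Earliest fire time = 270 (job job_A)

Answer: 270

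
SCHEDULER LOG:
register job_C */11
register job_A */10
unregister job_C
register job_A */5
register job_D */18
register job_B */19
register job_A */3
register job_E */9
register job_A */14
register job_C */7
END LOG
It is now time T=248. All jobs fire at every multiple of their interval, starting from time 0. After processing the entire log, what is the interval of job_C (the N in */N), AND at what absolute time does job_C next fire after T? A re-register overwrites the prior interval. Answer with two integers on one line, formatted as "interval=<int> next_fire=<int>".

Answer: interval=7 next_fire=252

Derivation:
Op 1: register job_C */11 -> active={job_C:*/11}
Op 2: register job_A */10 -> active={job_A:*/10, job_C:*/11}
Op 3: unregister job_C -> active={job_A:*/10}
Op 4: register job_A */5 -> active={job_A:*/5}
Op 5: register job_D */18 -> active={job_A:*/5, job_D:*/18}
Op 6: register job_B */19 -> active={job_A:*/5, job_B:*/19, job_D:*/18}
Op 7: register job_A */3 -> active={job_A:*/3, job_B:*/19, job_D:*/18}
Op 8: register job_E */9 -> active={job_A:*/3, job_B:*/19, job_D:*/18, job_E:*/9}
Op 9: register job_A */14 -> active={job_A:*/14, job_B:*/19, job_D:*/18, job_E:*/9}
Op 10: register job_C */7 -> active={job_A:*/14, job_B:*/19, job_C:*/7, job_D:*/18, job_E:*/9}
Final interval of job_C = 7
Next fire of job_C after T=248: (248//7+1)*7 = 252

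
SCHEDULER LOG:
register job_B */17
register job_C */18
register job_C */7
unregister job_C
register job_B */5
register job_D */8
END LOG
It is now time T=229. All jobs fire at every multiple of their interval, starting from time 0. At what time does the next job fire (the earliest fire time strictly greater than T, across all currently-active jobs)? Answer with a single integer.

Op 1: register job_B */17 -> active={job_B:*/17}
Op 2: register job_C */18 -> active={job_B:*/17, job_C:*/18}
Op 3: register job_C */7 -> active={job_B:*/17, job_C:*/7}
Op 4: unregister job_C -> active={job_B:*/17}
Op 5: register job_B */5 -> active={job_B:*/5}
Op 6: register job_D */8 -> active={job_B:*/5, job_D:*/8}
  job_B: interval 5, next fire after T=229 is 230
  job_D: interval 8, next fire after T=229 is 232
Earliest fire time = 230 (job job_B)

Answer: 230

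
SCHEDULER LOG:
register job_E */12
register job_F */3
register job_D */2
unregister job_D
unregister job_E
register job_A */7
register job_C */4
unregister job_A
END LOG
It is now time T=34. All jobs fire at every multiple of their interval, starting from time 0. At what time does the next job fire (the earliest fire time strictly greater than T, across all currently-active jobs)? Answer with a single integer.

Op 1: register job_E */12 -> active={job_E:*/12}
Op 2: register job_F */3 -> active={job_E:*/12, job_F:*/3}
Op 3: register job_D */2 -> active={job_D:*/2, job_E:*/12, job_F:*/3}
Op 4: unregister job_D -> active={job_E:*/12, job_F:*/3}
Op 5: unregister job_E -> active={job_F:*/3}
Op 6: register job_A */7 -> active={job_A:*/7, job_F:*/3}
Op 7: register job_C */4 -> active={job_A:*/7, job_C:*/4, job_F:*/3}
Op 8: unregister job_A -> active={job_C:*/4, job_F:*/3}
  job_C: interval 4, next fire after T=34 is 36
  job_F: interval 3, next fire after T=34 is 36
Earliest fire time = 36 (job job_C)

Answer: 36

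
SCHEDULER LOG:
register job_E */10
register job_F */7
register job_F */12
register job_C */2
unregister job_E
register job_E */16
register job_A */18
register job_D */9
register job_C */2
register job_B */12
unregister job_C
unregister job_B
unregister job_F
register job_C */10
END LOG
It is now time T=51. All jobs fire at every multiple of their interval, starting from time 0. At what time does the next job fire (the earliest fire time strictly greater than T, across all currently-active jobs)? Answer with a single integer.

Answer: 54

Derivation:
Op 1: register job_E */10 -> active={job_E:*/10}
Op 2: register job_F */7 -> active={job_E:*/10, job_F:*/7}
Op 3: register job_F */12 -> active={job_E:*/10, job_F:*/12}
Op 4: register job_C */2 -> active={job_C:*/2, job_E:*/10, job_F:*/12}
Op 5: unregister job_E -> active={job_C:*/2, job_F:*/12}
Op 6: register job_E */16 -> active={job_C:*/2, job_E:*/16, job_F:*/12}
Op 7: register job_A */18 -> active={job_A:*/18, job_C:*/2, job_E:*/16, job_F:*/12}
Op 8: register job_D */9 -> active={job_A:*/18, job_C:*/2, job_D:*/9, job_E:*/16, job_F:*/12}
Op 9: register job_C */2 -> active={job_A:*/18, job_C:*/2, job_D:*/9, job_E:*/16, job_F:*/12}
Op 10: register job_B */12 -> active={job_A:*/18, job_B:*/12, job_C:*/2, job_D:*/9, job_E:*/16, job_F:*/12}
Op 11: unregister job_C -> active={job_A:*/18, job_B:*/12, job_D:*/9, job_E:*/16, job_F:*/12}
Op 12: unregister job_B -> active={job_A:*/18, job_D:*/9, job_E:*/16, job_F:*/12}
Op 13: unregister job_F -> active={job_A:*/18, job_D:*/9, job_E:*/16}
Op 14: register job_C */10 -> active={job_A:*/18, job_C:*/10, job_D:*/9, job_E:*/16}
  job_A: interval 18, next fire after T=51 is 54
  job_C: interval 10, next fire after T=51 is 60
  job_D: interval 9, next fire after T=51 is 54
  job_E: interval 16, next fire after T=51 is 64
Earliest fire time = 54 (job job_A)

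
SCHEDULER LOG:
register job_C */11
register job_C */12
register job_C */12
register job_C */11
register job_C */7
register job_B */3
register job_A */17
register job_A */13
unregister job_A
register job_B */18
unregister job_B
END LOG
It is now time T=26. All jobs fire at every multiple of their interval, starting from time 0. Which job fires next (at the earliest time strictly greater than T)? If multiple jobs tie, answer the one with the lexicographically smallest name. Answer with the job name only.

Answer: job_C

Derivation:
Op 1: register job_C */11 -> active={job_C:*/11}
Op 2: register job_C */12 -> active={job_C:*/12}
Op 3: register job_C */12 -> active={job_C:*/12}
Op 4: register job_C */11 -> active={job_C:*/11}
Op 5: register job_C */7 -> active={job_C:*/7}
Op 6: register job_B */3 -> active={job_B:*/3, job_C:*/7}
Op 7: register job_A */17 -> active={job_A:*/17, job_B:*/3, job_C:*/7}
Op 8: register job_A */13 -> active={job_A:*/13, job_B:*/3, job_C:*/7}
Op 9: unregister job_A -> active={job_B:*/3, job_C:*/7}
Op 10: register job_B */18 -> active={job_B:*/18, job_C:*/7}
Op 11: unregister job_B -> active={job_C:*/7}
  job_C: interval 7, next fire after T=26 is 28
Earliest = 28, winner (lex tiebreak) = job_C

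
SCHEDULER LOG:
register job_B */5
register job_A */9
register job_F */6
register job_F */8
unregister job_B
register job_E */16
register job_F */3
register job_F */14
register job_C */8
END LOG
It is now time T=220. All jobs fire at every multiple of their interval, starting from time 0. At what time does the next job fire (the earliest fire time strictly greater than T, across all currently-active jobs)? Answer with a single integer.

Answer: 224

Derivation:
Op 1: register job_B */5 -> active={job_B:*/5}
Op 2: register job_A */9 -> active={job_A:*/9, job_B:*/5}
Op 3: register job_F */6 -> active={job_A:*/9, job_B:*/5, job_F:*/6}
Op 4: register job_F */8 -> active={job_A:*/9, job_B:*/5, job_F:*/8}
Op 5: unregister job_B -> active={job_A:*/9, job_F:*/8}
Op 6: register job_E */16 -> active={job_A:*/9, job_E:*/16, job_F:*/8}
Op 7: register job_F */3 -> active={job_A:*/9, job_E:*/16, job_F:*/3}
Op 8: register job_F */14 -> active={job_A:*/9, job_E:*/16, job_F:*/14}
Op 9: register job_C */8 -> active={job_A:*/9, job_C:*/8, job_E:*/16, job_F:*/14}
  job_A: interval 9, next fire after T=220 is 225
  job_C: interval 8, next fire after T=220 is 224
  job_E: interval 16, next fire after T=220 is 224
  job_F: interval 14, next fire after T=220 is 224
Earliest fire time = 224 (job job_C)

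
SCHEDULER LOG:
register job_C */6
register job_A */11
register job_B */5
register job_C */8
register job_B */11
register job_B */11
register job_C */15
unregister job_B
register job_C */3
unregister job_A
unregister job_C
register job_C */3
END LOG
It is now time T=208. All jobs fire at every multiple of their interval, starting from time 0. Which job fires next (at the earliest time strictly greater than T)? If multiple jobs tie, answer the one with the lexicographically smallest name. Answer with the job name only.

Op 1: register job_C */6 -> active={job_C:*/6}
Op 2: register job_A */11 -> active={job_A:*/11, job_C:*/6}
Op 3: register job_B */5 -> active={job_A:*/11, job_B:*/5, job_C:*/6}
Op 4: register job_C */8 -> active={job_A:*/11, job_B:*/5, job_C:*/8}
Op 5: register job_B */11 -> active={job_A:*/11, job_B:*/11, job_C:*/8}
Op 6: register job_B */11 -> active={job_A:*/11, job_B:*/11, job_C:*/8}
Op 7: register job_C */15 -> active={job_A:*/11, job_B:*/11, job_C:*/15}
Op 8: unregister job_B -> active={job_A:*/11, job_C:*/15}
Op 9: register job_C */3 -> active={job_A:*/11, job_C:*/3}
Op 10: unregister job_A -> active={job_C:*/3}
Op 11: unregister job_C -> active={}
Op 12: register job_C */3 -> active={job_C:*/3}
  job_C: interval 3, next fire after T=208 is 210
Earliest = 210, winner (lex tiebreak) = job_C

Answer: job_C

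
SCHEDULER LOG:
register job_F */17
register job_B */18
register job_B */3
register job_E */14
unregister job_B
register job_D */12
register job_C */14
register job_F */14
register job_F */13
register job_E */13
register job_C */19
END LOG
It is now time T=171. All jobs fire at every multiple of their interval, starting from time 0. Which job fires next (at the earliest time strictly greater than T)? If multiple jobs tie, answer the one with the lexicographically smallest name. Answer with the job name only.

Op 1: register job_F */17 -> active={job_F:*/17}
Op 2: register job_B */18 -> active={job_B:*/18, job_F:*/17}
Op 3: register job_B */3 -> active={job_B:*/3, job_F:*/17}
Op 4: register job_E */14 -> active={job_B:*/3, job_E:*/14, job_F:*/17}
Op 5: unregister job_B -> active={job_E:*/14, job_F:*/17}
Op 6: register job_D */12 -> active={job_D:*/12, job_E:*/14, job_F:*/17}
Op 7: register job_C */14 -> active={job_C:*/14, job_D:*/12, job_E:*/14, job_F:*/17}
Op 8: register job_F */14 -> active={job_C:*/14, job_D:*/12, job_E:*/14, job_F:*/14}
Op 9: register job_F */13 -> active={job_C:*/14, job_D:*/12, job_E:*/14, job_F:*/13}
Op 10: register job_E */13 -> active={job_C:*/14, job_D:*/12, job_E:*/13, job_F:*/13}
Op 11: register job_C */19 -> active={job_C:*/19, job_D:*/12, job_E:*/13, job_F:*/13}
  job_C: interval 19, next fire after T=171 is 190
  job_D: interval 12, next fire after T=171 is 180
  job_E: interval 13, next fire after T=171 is 182
  job_F: interval 13, next fire after T=171 is 182
Earliest = 180, winner (lex tiebreak) = job_D

Answer: job_D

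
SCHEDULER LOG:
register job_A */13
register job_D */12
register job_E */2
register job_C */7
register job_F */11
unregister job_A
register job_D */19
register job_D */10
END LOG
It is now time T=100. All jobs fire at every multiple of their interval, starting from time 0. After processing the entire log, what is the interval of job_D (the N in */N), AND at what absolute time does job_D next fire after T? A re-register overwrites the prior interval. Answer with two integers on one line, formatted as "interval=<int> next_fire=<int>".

Op 1: register job_A */13 -> active={job_A:*/13}
Op 2: register job_D */12 -> active={job_A:*/13, job_D:*/12}
Op 3: register job_E */2 -> active={job_A:*/13, job_D:*/12, job_E:*/2}
Op 4: register job_C */7 -> active={job_A:*/13, job_C:*/7, job_D:*/12, job_E:*/2}
Op 5: register job_F */11 -> active={job_A:*/13, job_C:*/7, job_D:*/12, job_E:*/2, job_F:*/11}
Op 6: unregister job_A -> active={job_C:*/7, job_D:*/12, job_E:*/2, job_F:*/11}
Op 7: register job_D */19 -> active={job_C:*/7, job_D:*/19, job_E:*/2, job_F:*/11}
Op 8: register job_D */10 -> active={job_C:*/7, job_D:*/10, job_E:*/2, job_F:*/11}
Final interval of job_D = 10
Next fire of job_D after T=100: (100//10+1)*10 = 110

Answer: interval=10 next_fire=110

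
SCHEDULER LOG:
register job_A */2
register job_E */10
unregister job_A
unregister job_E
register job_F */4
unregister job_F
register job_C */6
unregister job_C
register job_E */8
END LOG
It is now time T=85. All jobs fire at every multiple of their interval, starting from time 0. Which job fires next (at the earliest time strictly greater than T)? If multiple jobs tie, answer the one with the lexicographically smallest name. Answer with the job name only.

Op 1: register job_A */2 -> active={job_A:*/2}
Op 2: register job_E */10 -> active={job_A:*/2, job_E:*/10}
Op 3: unregister job_A -> active={job_E:*/10}
Op 4: unregister job_E -> active={}
Op 5: register job_F */4 -> active={job_F:*/4}
Op 6: unregister job_F -> active={}
Op 7: register job_C */6 -> active={job_C:*/6}
Op 8: unregister job_C -> active={}
Op 9: register job_E */8 -> active={job_E:*/8}
  job_E: interval 8, next fire after T=85 is 88
Earliest = 88, winner (lex tiebreak) = job_E

Answer: job_E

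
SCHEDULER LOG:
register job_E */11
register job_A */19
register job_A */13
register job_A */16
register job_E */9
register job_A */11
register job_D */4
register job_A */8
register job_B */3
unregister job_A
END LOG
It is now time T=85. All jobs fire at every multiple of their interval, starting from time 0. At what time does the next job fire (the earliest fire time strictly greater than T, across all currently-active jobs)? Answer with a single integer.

Answer: 87

Derivation:
Op 1: register job_E */11 -> active={job_E:*/11}
Op 2: register job_A */19 -> active={job_A:*/19, job_E:*/11}
Op 3: register job_A */13 -> active={job_A:*/13, job_E:*/11}
Op 4: register job_A */16 -> active={job_A:*/16, job_E:*/11}
Op 5: register job_E */9 -> active={job_A:*/16, job_E:*/9}
Op 6: register job_A */11 -> active={job_A:*/11, job_E:*/9}
Op 7: register job_D */4 -> active={job_A:*/11, job_D:*/4, job_E:*/9}
Op 8: register job_A */8 -> active={job_A:*/8, job_D:*/4, job_E:*/9}
Op 9: register job_B */3 -> active={job_A:*/8, job_B:*/3, job_D:*/4, job_E:*/9}
Op 10: unregister job_A -> active={job_B:*/3, job_D:*/4, job_E:*/9}
  job_B: interval 3, next fire after T=85 is 87
  job_D: interval 4, next fire after T=85 is 88
  job_E: interval 9, next fire after T=85 is 90
Earliest fire time = 87 (job job_B)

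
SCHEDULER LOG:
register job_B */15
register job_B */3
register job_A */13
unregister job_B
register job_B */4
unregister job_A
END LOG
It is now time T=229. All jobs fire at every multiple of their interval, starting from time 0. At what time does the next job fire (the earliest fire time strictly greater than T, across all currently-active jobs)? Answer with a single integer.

Answer: 232

Derivation:
Op 1: register job_B */15 -> active={job_B:*/15}
Op 2: register job_B */3 -> active={job_B:*/3}
Op 3: register job_A */13 -> active={job_A:*/13, job_B:*/3}
Op 4: unregister job_B -> active={job_A:*/13}
Op 5: register job_B */4 -> active={job_A:*/13, job_B:*/4}
Op 6: unregister job_A -> active={job_B:*/4}
  job_B: interval 4, next fire after T=229 is 232
Earliest fire time = 232 (job job_B)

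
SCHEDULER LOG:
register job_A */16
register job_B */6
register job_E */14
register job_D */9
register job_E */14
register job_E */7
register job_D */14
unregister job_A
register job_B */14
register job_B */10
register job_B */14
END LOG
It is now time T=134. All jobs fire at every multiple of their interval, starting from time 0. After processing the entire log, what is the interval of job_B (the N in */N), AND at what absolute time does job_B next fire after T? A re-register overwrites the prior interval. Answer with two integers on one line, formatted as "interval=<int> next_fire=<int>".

Answer: interval=14 next_fire=140

Derivation:
Op 1: register job_A */16 -> active={job_A:*/16}
Op 2: register job_B */6 -> active={job_A:*/16, job_B:*/6}
Op 3: register job_E */14 -> active={job_A:*/16, job_B:*/6, job_E:*/14}
Op 4: register job_D */9 -> active={job_A:*/16, job_B:*/6, job_D:*/9, job_E:*/14}
Op 5: register job_E */14 -> active={job_A:*/16, job_B:*/6, job_D:*/9, job_E:*/14}
Op 6: register job_E */7 -> active={job_A:*/16, job_B:*/6, job_D:*/9, job_E:*/7}
Op 7: register job_D */14 -> active={job_A:*/16, job_B:*/6, job_D:*/14, job_E:*/7}
Op 8: unregister job_A -> active={job_B:*/6, job_D:*/14, job_E:*/7}
Op 9: register job_B */14 -> active={job_B:*/14, job_D:*/14, job_E:*/7}
Op 10: register job_B */10 -> active={job_B:*/10, job_D:*/14, job_E:*/7}
Op 11: register job_B */14 -> active={job_B:*/14, job_D:*/14, job_E:*/7}
Final interval of job_B = 14
Next fire of job_B after T=134: (134//14+1)*14 = 140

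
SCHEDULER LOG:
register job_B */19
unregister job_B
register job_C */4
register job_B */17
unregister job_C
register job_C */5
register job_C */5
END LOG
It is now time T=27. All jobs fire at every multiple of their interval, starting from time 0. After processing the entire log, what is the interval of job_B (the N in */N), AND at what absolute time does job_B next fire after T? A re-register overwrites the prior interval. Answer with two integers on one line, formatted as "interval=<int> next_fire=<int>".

Op 1: register job_B */19 -> active={job_B:*/19}
Op 2: unregister job_B -> active={}
Op 3: register job_C */4 -> active={job_C:*/4}
Op 4: register job_B */17 -> active={job_B:*/17, job_C:*/4}
Op 5: unregister job_C -> active={job_B:*/17}
Op 6: register job_C */5 -> active={job_B:*/17, job_C:*/5}
Op 7: register job_C */5 -> active={job_B:*/17, job_C:*/5}
Final interval of job_B = 17
Next fire of job_B after T=27: (27//17+1)*17 = 34

Answer: interval=17 next_fire=34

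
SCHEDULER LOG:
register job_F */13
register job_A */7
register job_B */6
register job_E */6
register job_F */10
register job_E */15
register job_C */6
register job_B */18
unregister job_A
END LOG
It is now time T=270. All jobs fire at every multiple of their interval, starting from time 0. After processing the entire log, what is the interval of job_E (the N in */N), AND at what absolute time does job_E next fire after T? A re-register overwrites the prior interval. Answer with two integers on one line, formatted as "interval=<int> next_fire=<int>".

Answer: interval=15 next_fire=285

Derivation:
Op 1: register job_F */13 -> active={job_F:*/13}
Op 2: register job_A */7 -> active={job_A:*/7, job_F:*/13}
Op 3: register job_B */6 -> active={job_A:*/7, job_B:*/6, job_F:*/13}
Op 4: register job_E */6 -> active={job_A:*/7, job_B:*/6, job_E:*/6, job_F:*/13}
Op 5: register job_F */10 -> active={job_A:*/7, job_B:*/6, job_E:*/6, job_F:*/10}
Op 6: register job_E */15 -> active={job_A:*/7, job_B:*/6, job_E:*/15, job_F:*/10}
Op 7: register job_C */6 -> active={job_A:*/7, job_B:*/6, job_C:*/6, job_E:*/15, job_F:*/10}
Op 8: register job_B */18 -> active={job_A:*/7, job_B:*/18, job_C:*/6, job_E:*/15, job_F:*/10}
Op 9: unregister job_A -> active={job_B:*/18, job_C:*/6, job_E:*/15, job_F:*/10}
Final interval of job_E = 15
Next fire of job_E after T=270: (270//15+1)*15 = 285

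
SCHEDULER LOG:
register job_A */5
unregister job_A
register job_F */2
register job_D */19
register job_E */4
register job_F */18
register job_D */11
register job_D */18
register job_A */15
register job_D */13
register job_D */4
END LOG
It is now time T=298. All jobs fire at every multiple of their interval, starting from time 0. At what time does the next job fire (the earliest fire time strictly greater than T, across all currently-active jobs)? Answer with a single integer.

Answer: 300

Derivation:
Op 1: register job_A */5 -> active={job_A:*/5}
Op 2: unregister job_A -> active={}
Op 3: register job_F */2 -> active={job_F:*/2}
Op 4: register job_D */19 -> active={job_D:*/19, job_F:*/2}
Op 5: register job_E */4 -> active={job_D:*/19, job_E:*/4, job_F:*/2}
Op 6: register job_F */18 -> active={job_D:*/19, job_E:*/4, job_F:*/18}
Op 7: register job_D */11 -> active={job_D:*/11, job_E:*/4, job_F:*/18}
Op 8: register job_D */18 -> active={job_D:*/18, job_E:*/4, job_F:*/18}
Op 9: register job_A */15 -> active={job_A:*/15, job_D:*/18, job_E:*/4, job_F:*/18}
Op 10: register job_D */13 -> active={job_A:*/15, job_D:*/13, job_E:*/4, job_F:*/18}
Op 11: register job_D */4 -> active={job_A:*/15, job_D:*/4, job_E:*/4, job_F:*/18}
  job_A: interval 15, next fire after T=298 is 300
  job_D: interval 4, next fire after T=298 is 300
  job_E: interval 4, next fire after T=298 is 300
  job_F: interval 18, next fire after T=298 is 306
Earliest fire time = 300 (job job_A)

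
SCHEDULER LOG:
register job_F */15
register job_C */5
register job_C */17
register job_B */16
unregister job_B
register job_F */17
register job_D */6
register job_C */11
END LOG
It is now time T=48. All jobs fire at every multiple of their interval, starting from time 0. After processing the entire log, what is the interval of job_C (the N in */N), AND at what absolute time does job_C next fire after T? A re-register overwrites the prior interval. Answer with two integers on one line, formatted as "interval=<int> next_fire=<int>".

Answer: interval=11 next_fire=55

Derivation:
Op 1: register job_F */15 -> active={job_F:*/15}
Op 2: register job_C */5 -> active={job_C:*/5, job_F:*/15}
Op 3: register job_C */17 -> active={job_C:*/17, job_F:*/15}
Op 4: register job_B */16 -> active={job_B:*/16, job_C:*/17, job_F:*/15}
Op 5: unregister job_B -> active={job_C:*/17, job_F:*/15}
Op 6: register job_F */17 -> active={job_C:*/17, job_F:*/17}
Op 7: register job_D */6 -> active={job_C:*/17, job_D:*/6, job_F:*/17}
Op 8: register job_C */11 -> active={job_C:*/11, job_D:*/6, job_F:*/17}
Final interval of job_C = 11
Next fire of job_C after T=48: (48//11+1)*11 = 55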